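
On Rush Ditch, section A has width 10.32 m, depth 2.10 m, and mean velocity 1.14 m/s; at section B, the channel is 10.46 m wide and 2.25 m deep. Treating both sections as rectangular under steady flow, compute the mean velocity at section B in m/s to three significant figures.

1.05 m/s

Q = A₁V₁ = (10.32×2.10) × 1.14 = 24.71 m³/s
A₂ = 10.46 × 2.25 = 23.54 m²
V₂ = Q/A₂ = 24.71/23.54 = 1.050 m/s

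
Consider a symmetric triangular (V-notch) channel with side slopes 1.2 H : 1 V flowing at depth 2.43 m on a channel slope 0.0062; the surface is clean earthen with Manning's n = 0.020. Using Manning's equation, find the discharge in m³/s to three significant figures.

A = z·y² = 1.2×2.43² = 7.086 m²
P = 2y√(1+z²) = 2×2.43×√(1+1.2²) = 7.592 m
R = A/P = 7.086/7.592 = 0.9334 m
Q = (1/n)·A·R^(2/3)·S^(1/2) = (1/0.020) × 7.086 × 0.9334^(2/3) × 0.0062^(1/2) = 26.64 m³/s

26.6 m³/s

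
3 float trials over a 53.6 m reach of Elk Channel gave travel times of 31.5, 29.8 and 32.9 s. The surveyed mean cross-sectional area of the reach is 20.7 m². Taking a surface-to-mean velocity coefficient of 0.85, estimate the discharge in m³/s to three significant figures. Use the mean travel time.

t̄ = (31.5 + 29.8 + 32.9) / 3 = 31.4 s
v_surface = L / t̄ = 53.6 / 31.4 = 1.707 m/s
v_mean = 0.85 × 1.707 = 1.451 m/s
Q = A × v_mean = 20.7 × 1.451 = 30.03 m³/s

30.0 m³/s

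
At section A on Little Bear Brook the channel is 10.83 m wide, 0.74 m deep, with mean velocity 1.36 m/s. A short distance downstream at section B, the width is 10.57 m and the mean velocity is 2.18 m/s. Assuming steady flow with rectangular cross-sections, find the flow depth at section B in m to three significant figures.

0.473 m

Q = A₁V₁ = (10.83×0.74) × 1.36 = 10.90 m³/s
d₂ = Q/(b₂ V₂) = 10.90/(10.57×2.18) = 0.4730 m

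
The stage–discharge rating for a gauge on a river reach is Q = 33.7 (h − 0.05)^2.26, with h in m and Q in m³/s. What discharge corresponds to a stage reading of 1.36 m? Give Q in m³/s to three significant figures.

62.0 m³/s

Q = 33.7 × (1.36 − 0.05)^2.26 = 33.7 × 1.31^2.26 = 62.04 m³/s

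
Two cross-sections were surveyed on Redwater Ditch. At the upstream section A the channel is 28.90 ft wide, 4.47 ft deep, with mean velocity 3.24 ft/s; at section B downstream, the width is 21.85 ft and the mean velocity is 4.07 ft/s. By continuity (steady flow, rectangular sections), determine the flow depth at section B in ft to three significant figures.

4.71 ft

Q = A₁V₁ = (28.90×4.47) × 3.24 = 418.6 ft³/s
d₂ = Q/(b₂ V₂) = 418.6/(21.85×4.07) = 4.707 ft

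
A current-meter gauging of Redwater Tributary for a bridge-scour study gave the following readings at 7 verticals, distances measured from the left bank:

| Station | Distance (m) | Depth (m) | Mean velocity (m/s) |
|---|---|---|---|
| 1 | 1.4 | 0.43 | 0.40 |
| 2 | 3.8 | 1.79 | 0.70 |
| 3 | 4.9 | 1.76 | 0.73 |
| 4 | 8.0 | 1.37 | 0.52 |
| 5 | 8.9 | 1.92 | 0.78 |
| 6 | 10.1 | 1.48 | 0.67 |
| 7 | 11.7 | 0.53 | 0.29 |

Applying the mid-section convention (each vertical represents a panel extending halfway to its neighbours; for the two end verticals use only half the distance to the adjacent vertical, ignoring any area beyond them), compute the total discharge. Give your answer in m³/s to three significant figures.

9.61 m³/s

w_1 = (3.8 − 1.4)/2 = 1.2 m; q_1 = 0.40 × 0.43 × 1.2 = 0.2064 m³/s
w_2 = (4.9 − 1.4)/2 = 1.75 m; q_2 = 0.70 × 1.79 × 1.75 = 2.193 m³/s
w_3 = (8.0 − 3.8)/2 = 2.1 m; q_3 = 0.73 × 1.76 × 2.1 = 2.698 m³/s
w_4 = (8.9 − 4.9)/2 = 2 m; q_4 = 0.52 × 1.37 × 2 = 1.425 m³/s
w_5 = (10.1 − 8.0)/2 = 1.05 m; q_5 = 0.78 × 1.92 × 1.05 = 1.572 m³/s
w_6 = (11.7 − 8.9)/2 = 1.4 m; q_6 = 0.67 × 1.48 × 1.4 = 1.388 m³/s
w_7 = (11.7 − 10.1)/2 = 0.8 m; q_7 = 0.29 × 0.53 × 0.8 = 0.1230 m³/s
Q = Σ qᵢ = 9.606 m³/s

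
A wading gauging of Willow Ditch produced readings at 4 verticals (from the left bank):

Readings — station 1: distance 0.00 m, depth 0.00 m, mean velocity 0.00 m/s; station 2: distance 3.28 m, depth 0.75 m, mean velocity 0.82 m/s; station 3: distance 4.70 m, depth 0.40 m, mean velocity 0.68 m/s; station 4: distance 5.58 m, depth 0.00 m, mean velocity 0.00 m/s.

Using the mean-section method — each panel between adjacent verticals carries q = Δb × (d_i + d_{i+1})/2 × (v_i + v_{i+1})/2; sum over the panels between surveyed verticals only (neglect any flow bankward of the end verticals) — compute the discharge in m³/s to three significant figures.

1.18 m³/s

Panel 1-2: Δb = 3.28 m, d̄ = (0.00+0.75)/2 = 0.375, v̄ = (0.00+0.82)/2 = 0.41 → q = 3.28×0.375×0.41 = 0.5043 m³/s
Panel 2-3: Δb = 1.42 m, d̄ = (0.75+0.40)/2 = 0.575, v̄ = (0.82+0.68)/2 = 0.75 → q = 1.42×0.575×0.75 = 0.6124 m³/s
Panel 3-4: Δb = 0.88 m, d̄ = (0.40+0.00)/2 = 0.2, v̄ = (0.68+0.00)/2 = 0.34 → q = 0.88×0.2×0.34 = 0.05984 m³/s
Q = Σ q = 1.177 m³/s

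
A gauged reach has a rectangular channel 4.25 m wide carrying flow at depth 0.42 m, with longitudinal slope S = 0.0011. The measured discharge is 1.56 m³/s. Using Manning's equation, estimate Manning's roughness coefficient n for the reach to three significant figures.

0.0189

A = b·y = 4.25 × 0.42 = 1.785 m²
P = b + 2y = 4.25 + 2×0.42 = 5.090 m
R = A/P = 1.785/5.090 = 0.3507 m
n = (1/Q)·A·R^(2/3)·S^(1/2) = (1/1.56) × 1.785 × 0.4973 × 0.03317 = 0.01887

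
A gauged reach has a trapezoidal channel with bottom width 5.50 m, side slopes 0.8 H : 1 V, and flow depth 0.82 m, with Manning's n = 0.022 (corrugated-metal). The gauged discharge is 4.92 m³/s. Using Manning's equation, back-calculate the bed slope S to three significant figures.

A = (b + z·y)·y = (5.50 + 0.8×0.82)×0.82 = 5.048 m²
P = b + 2y√(1+z²) = 5.50 + 2×0.82×√(1+0.8²) = 7.600 m
R = A/P = 5.048/7.600 = 0.6642 m
S = (Q·n / (1·A·R^(2/3)))² = (4.92×0.022 / (1×5.048×0.7612))² = 0.0007934

0.000793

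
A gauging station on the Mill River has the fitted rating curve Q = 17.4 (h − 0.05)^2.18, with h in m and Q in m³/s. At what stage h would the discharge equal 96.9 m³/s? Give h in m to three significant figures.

h − h₀ = (Q/C)^(1/b) = (96.9/17.4)^(1/2.18) = 2.198 m
h = 0.05 + 2.198 = 2.248 m

2.25 m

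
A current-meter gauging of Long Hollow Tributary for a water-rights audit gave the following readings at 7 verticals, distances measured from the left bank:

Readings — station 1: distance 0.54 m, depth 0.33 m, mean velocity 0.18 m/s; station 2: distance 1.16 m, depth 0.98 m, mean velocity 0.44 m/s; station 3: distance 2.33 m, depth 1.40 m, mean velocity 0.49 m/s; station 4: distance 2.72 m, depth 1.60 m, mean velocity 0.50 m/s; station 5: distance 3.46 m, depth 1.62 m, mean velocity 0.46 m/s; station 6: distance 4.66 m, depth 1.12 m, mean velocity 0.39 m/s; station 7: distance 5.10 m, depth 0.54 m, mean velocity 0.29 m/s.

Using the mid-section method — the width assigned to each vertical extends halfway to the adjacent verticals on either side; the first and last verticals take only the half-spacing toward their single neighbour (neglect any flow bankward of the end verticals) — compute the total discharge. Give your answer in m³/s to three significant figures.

2.51 m³/s

w_1 = (1.16 − 0.54)/2 = 0.31 m; q_1 = 0.18 × 0.33 × 0.31 = 0.01841 m³/s
w_2 = (2.33 − 0.54)/2 = 0.895 m; q_2 = 0.44 × 0.98 × 0.895 = 0.3859 m³/s
w_3 = (2.72 − 1.16)/2 = 0.78 m; q_3 = 0.49 × 1.40 × 0.78 = 0.5351 m³/s
w_4 = (3.46 − 2.33)/2 = 0.565 m; q_4 = 0.50 × 1.60 × 0.565 = 0.4520 m³/s
w_5 = (4.66 − 2.72)/2 = 0.97 m; q_5 = 0.46 × 1.62 × 0.97 = 0.7228 m³/s
w_6 = (5.10 − 3.46)/2 = 0.82 m; q_6 = 0.39 × 1.12 × 0.82 = 0.3582 m³/s
w_7 = (5.10 − 4.66)/2 = 0.22 m; q_7 = 0.29 × 0.54 × 0.22 = 0.03445 m³/s
Q = Σ qᵢ = 2.507 m³/s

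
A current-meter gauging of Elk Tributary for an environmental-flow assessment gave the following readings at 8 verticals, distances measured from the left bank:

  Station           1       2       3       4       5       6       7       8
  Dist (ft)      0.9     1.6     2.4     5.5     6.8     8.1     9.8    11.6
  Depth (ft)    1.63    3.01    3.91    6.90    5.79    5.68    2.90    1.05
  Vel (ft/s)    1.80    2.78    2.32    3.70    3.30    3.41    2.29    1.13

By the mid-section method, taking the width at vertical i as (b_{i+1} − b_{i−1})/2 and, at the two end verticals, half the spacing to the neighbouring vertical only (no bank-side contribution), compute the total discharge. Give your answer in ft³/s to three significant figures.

w_1 = (1.6 − 0.9)/2 = 0.35 ft; q_1 = 1.80 × 1.63 × 0.35 = 1.027 ft³/s
w_2 = (2.4 − 0.9)/2 = 0.75 ft; q_2 = 2.78 × 3.01 × 0.75 = 6.276 ft³/s
w_3 = (5.5 − 1.6)/2 = 1.95 ft; q_3 = 2.32 × 3.91 × 1.95 = 17.69 ft³/s
w_4 = (6.8 − 2.4)/2 = 2.2 ft; q_4 = 3.70 × 6.90 × 2.2 = 56.17 ft³/s
w_5 = (8.1 − 5.5)/2 = 1.3 ft; q_5 = 3.30 × 5.79 × 1.3 = 24.84 ft³/s
w_6 = (9.8 − 6.8)/2 = 1.5 ft; q_6 = 3.41 × 5.68 × 1.5 = 29.05 ft³/s
w_7 = (11.6 − 8.1)/2 = 1.75 ft; q_7 = 2.29 × 2.90 × 1.75 = 11.62 ft³/s
w_8 = (11.6 − 9.8)/2 = 0.9 ft; q_8 = 1.13 × 1.05 × 0.9 = 1.068 ft³/s
Q = Σ qᵢ = 147.7 ft³/s

148 ft³/s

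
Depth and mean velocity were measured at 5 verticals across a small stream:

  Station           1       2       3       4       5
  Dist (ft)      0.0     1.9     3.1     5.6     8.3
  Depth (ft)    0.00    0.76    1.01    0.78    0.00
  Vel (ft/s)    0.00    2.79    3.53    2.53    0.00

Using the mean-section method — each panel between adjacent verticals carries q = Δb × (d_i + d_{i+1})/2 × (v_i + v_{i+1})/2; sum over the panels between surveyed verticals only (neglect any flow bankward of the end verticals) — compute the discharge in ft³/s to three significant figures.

12.5 ft³/s

Panel 1-2: Δb = 1.9 ft, d̄ = (0.00+0.76)/2 = 0.38, v̄ = (0.00+2.79)/2 = 1.395 → q = 1.9×0.38×1.395 = 1.007 ft³/s
Panel 2-3: Δb = 1.2 ft, d̄ = (0.76+1.01)/2 = 0.885, v̄ = (2.79+3.53)/2 = 3.16 → q = 1.2×0.885×3.16 = 3.356 ft³/s
Panel 3-4: Δb = 2.5 ft, d̄ = (1.01+0.78)/2 = 0.895, v̄ = (3.53+2.53)/2 = 3.03 → q = 2.5×0.895×3.03 = 6.780 ft³/s
Panel 4-5: Δb = 2.7 ft, d̄ = (0.78+0.00)/2 = 0.39, v̄ = (2.53+0.00)/2 = 1.265 → q = 2.7×0.39×1.265 = 1.332 ft³/s
Q = Σ q = 12.47 ft³/s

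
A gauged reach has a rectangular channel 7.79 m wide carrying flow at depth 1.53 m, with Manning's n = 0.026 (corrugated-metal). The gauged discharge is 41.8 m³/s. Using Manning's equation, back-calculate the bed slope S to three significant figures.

A = b·y = 7.79 × 1.53 = 11.92 m²
P = b + 2y = 7.79 + 2×1.53 = 10.85 m
R = A/P = 11.92/10.85 = 1.098 m
S = (Q·n / (1·A·R^(2/3)))² = (41.8×0.026 / (1×11.92×1.065))² = 0.007336

0.00734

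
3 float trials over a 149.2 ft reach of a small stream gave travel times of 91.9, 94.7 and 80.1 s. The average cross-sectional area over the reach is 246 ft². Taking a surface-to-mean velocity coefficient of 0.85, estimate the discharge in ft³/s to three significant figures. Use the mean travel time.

t̄ = (91.9 + 94.7 + 80.1) / 3 = 88.9 s
v_surface = L / t̄ = 149.2 / 88.9 = 1.678 ft/s
v_mean = 0.85 × 1.678 = 1.427 ft/s
Q = A × v_mean = 246 × 1.427 = 350.9 ft³/s

351 ft³/s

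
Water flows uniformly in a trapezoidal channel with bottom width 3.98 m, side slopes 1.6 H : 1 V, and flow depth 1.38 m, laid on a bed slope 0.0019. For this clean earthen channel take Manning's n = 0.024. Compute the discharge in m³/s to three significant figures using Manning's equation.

14.8 m³/s

A = (b + z·y)·y = (3.98 + 1.6×1.38)×1.38 = 8.539 m²
P = b + 2y√(1+z²) = 3.98 + 2×1.38×√(1+1.6²) = 9.188 m
R = A/P = 8.539/9.188 = 0.9295 m
Q = (1/n)·A·R^(2/3)·S^(1/2) = (1/0.024) × 8.539 × 0.9295^(2/3) × 0.0019^(1/2) = 14.77 m³/s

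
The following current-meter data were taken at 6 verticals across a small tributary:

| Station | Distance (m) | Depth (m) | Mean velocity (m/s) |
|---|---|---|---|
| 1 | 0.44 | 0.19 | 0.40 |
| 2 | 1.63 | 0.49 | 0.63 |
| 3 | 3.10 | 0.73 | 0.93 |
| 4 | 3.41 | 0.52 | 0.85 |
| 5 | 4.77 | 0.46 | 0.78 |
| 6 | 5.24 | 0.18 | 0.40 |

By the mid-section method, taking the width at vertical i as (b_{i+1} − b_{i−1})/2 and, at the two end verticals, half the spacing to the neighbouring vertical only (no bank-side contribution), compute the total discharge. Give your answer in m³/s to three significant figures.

1.77 m³/s

w_1 = (1.63 − 0.44)/2 = 0.595 m; q_1 = 0.40 × 0.19 × 0.595 = 0.04522 m³/s
w_2 = (3.10 − 0.44)/2 = 1.33 m; q_2 = 0.63 × 0.49 × 1.33 = 0.4106 m³/s
w_3 = (3.41 − 1.63)/2 = 0.89 m; q_3 = 0.93 × 0.73 × 0.89 = 0.6042 m³/s
w_4 = (4.77 − 3.10)/2 = 0.835 m; q_4 = 0.85 × 0.52 × 0.835 = 0.3691 m³/s
w_5 = (5.24 − 3.41)/2 = 0.915 m; q_5 = 0.78 × 0.46 × 0.915 = 0.3283 m³/s
w_6 = (5.24 − 4.77)/2 = 0.235 m; q_6 = 0.40 × 0.18 × 0.235 = 0.01692 m³/s
Q = Σ qᵢ = 1.774 m³/s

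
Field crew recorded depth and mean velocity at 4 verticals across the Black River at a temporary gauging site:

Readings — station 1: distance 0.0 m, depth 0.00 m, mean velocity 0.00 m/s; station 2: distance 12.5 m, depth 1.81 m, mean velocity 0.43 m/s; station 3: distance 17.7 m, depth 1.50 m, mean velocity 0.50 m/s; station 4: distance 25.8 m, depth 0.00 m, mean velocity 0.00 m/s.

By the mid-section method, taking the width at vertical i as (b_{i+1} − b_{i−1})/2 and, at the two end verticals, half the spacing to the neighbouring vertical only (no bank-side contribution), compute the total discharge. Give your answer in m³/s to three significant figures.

w_2 = (17.7 − 0.0)/2 = 8.85 m; q_2 = 0.43 × 1.81 × 8.85 = 6.888 m³/s
w_3 = (25.8 − 12.5)/2 = 6.65 m; q_3 = 0.50 × 1.50 × 6.65 = 4.988 m³/s
Stations 1, 4 contribute zero (depth or velocity is 0).
Q = Σ qᵢ = 11.88 m³/s

11.9 m³/s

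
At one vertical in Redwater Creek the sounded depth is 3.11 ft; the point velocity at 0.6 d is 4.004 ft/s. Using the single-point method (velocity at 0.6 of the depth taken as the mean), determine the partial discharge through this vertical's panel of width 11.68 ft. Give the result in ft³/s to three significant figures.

v̄ = v₀.₆ = 4.004 ft/s
q = v̄ × d × w = 4.004 × 3.11 × 11.68 = 145.4 ft³/s

145 ft³/s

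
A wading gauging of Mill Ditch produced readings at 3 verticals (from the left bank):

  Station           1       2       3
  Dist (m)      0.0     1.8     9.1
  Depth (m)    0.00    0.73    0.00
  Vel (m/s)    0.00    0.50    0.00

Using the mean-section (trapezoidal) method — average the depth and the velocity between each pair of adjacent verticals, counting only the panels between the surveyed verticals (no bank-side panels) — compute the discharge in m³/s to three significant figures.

Panel 1-2: Δb = 1.8 m, d̄ = (0.00+0.73)/2 = 0.365, v̄ = (0.00+0.50)/2 = 0.25 → q = 1.8×0.365×0.25 = 0.1643 m³/s
Panel 2-3: Δb = 7.3 m, d̄ = (0.73+0.00)/2 = 0.365, v̄ = (0.50+0.00)/2 = 0.25 → q = 7.3×0.365×0.25 = 0.6661 m³/s
Q = Σ q = 0.8304 m³/s

0.830 m³/s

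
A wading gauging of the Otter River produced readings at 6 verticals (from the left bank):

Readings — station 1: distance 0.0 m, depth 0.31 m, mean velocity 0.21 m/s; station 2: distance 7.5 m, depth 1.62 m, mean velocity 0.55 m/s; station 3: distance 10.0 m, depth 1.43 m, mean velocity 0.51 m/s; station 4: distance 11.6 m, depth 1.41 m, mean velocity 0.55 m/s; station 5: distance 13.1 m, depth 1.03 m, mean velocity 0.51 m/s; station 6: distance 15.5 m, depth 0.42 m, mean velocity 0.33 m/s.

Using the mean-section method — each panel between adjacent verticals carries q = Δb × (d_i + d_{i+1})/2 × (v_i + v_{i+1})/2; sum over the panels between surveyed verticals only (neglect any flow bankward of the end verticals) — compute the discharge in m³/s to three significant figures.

Panel 1-2: Δb = 7.5 m, d̄ = (0.31+1.62)/2 = 0.965, v̄ = (0.21+0.55)/2 = 0.38 → q = 7.5×0.965×0.38 = 2.750 m³/s
Panel 2-3: Δb = 2.5 m, d̄ = (1.62+1.43)/2 = 1.525, v̄ = (0.55+0.51)/2 = 0.53 → q = 2.5×1.525×0.53 = 2.021 m³/s
Panel 3-4: Δb = 1.6 m, d̄ = (1.43+1.41)/2 = 1.42, v̄ = (0.51+0.55)/2 = 0.53 → q = 1.6×1.42×0.53 = 1.204 m³/s
Panel 4-5: Δb = 1.5 m, d̄ = (1.41+1.03)/2 = 1.22, v̄ = (0.55+0.51)/2 = 0.53 → q = 1.5×1.22×0.53 = 0.9699 m³/s
Panel 5-6: Δb = 2.4 m, d̄ = (1.03+0.42)/2 = 0.725, v̄ = (0.51+0.33)/2 = 0.42 → q = 2.4×0.725×0.42 = 0.7308 m³/s
Q = Σ q = 7.676 m³/s

7.68 m³/s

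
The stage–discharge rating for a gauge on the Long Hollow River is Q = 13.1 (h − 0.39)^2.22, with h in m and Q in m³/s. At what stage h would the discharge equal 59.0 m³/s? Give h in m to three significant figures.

2.36 m

h − h₀ = (Q/C)^(1/b) = (59.0/13.1)^(1/2.22) = 1.970 m
h = 0.39 + 1.970 = 2.360 m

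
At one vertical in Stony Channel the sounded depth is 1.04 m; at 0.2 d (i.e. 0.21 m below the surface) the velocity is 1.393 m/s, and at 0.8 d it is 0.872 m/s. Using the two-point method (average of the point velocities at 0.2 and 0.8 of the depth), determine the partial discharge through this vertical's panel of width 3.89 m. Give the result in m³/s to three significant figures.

v̄ = (1.393 + 0.872) / 2 = 1.133 m/s
q = v̄ × d × w = 1.133 × 1.04 × 3.89 = 4.582 m³/s

4.58 m³/s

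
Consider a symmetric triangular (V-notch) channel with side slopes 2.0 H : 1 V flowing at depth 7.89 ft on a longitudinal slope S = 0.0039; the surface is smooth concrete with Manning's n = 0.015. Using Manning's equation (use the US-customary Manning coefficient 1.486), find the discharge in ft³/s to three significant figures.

1790 ft³/s

A = z·y² = 2.0×7.89² = 124.5 ft²
P = 2y√(1+z²) = 2×7.89×√(1+2.0²) = 35.29 ft
R = A/P = 124.5/35.29 = 3.529 ft
Q = (1.486/n)·A·R^(2/3)·S^(1/2) = (1.486/0.015) × 124.5 × 3.529^(2/3) × 0.0039^(1/2) = 1785 ft³/s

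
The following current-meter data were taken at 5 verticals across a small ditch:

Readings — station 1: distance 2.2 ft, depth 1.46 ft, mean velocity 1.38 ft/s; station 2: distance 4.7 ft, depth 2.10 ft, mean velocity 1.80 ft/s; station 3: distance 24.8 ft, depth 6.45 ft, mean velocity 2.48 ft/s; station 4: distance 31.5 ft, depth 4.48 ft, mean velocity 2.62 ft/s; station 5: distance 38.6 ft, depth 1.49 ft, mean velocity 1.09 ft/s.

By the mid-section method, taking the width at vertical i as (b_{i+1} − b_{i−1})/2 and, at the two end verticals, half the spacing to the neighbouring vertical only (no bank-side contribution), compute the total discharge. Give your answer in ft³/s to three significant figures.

w_1 = (4.7 − 2.2)/2 = 1.25 ft; q_1 = 1.38 × 1.46 × 1.25 = 2.519 ft³/s
w_2 = (24.8 − 2.2)/2 = 11.3 ft; q_2 = 1.80 × 2.10 × 11.3 = 42.71 ft³/s
w_3 = (31.5 − 4.7)/2 = 13.4 ft; q_3 = 2.48 × 6.45 × 13.4 = 214.3 ft³/s
w_4 = (38.6 − 24.8)/2 = 6.9 ft; q_4 = 2.62 × 4.48 × 6.9 = 80.99 ft³/s
w_5 = (38.6 − 31.5)/2 = 3.55 ft; q_5 = 1.09 × 1.49 × 3.55 = 5.766 ft³/s
Q = Σ qᵢ = 346.3 ft³/s

346 ft³/s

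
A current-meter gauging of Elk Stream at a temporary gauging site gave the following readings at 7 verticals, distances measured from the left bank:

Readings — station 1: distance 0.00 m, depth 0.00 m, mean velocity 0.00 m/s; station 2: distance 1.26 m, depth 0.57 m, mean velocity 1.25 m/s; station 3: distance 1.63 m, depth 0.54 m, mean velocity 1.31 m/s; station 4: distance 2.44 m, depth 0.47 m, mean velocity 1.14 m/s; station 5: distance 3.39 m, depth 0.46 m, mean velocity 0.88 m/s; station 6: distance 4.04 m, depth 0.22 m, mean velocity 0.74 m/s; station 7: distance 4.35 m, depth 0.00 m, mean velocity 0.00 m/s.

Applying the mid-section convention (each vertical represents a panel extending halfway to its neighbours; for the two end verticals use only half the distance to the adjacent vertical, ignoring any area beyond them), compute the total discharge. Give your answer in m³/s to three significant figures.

w_2 = (1.63 − 0.00)/2 = 0.815 m; q_2 = 1.25 × 0.57 × 0.815 = 0.5807 m³/s
w_3 = (2.44 − 1.26)/2 = 0.59 m; q_3 = 1.31 × 0.54 × 0.59 = 0.4174 m³/s
w_4 = (3.39 − 1.63)/2 = 0.88 m; q_4 = 1.14 × 0.47 × 0.88 = 0.4715 m³/s
w_5 = (4.04 − 2.44)/2 = 0.8 m; q_5 = 0.88 × 0.46 × 0.8 = 0.3238 m³/s
w_6 = (4.35 − 3.39)/2 = 0.48 m; q_6 = 0.74 × 0.22 × 0.48 = 0.07814 m³/s
Stations 1, 7 contribute zero (depth or velocity is 0).
Q = Σ qᵢ = 1.872 m³/s

1.87 m³/s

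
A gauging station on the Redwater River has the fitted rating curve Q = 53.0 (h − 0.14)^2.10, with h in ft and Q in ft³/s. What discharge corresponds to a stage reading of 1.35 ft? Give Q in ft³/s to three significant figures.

Q = 53.0 × (1.35 − 0.14)^2.10 = 53.0 × 1.21^2.10 = 79.09 ft³/s

79.1 ft³/s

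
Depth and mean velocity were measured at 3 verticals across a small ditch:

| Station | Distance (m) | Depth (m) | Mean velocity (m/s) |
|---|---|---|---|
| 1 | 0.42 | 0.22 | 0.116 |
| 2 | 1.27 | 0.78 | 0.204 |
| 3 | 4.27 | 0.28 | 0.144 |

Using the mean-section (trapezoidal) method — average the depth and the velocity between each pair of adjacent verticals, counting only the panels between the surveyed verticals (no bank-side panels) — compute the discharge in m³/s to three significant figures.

Panel 1-2: Δb = 0.85 m, d̄ = (0.22+0.78)/2 = 0.5, v̄ = (0.116+0.204)/2 = 0.16 → q = 0.85×0.5×0.16 = 0.06800 m³/s
Panel 2-3: Δb = 3 m, d̄ = (0.78+0.28)/2 = 0.53, v̄ = (0.204+0.144)/2 = 0.174 → q = 3×0.53×0.174 = 0.2767 m³/s
Q = Σ q = 0.3447 m³/s

0.345 m³/s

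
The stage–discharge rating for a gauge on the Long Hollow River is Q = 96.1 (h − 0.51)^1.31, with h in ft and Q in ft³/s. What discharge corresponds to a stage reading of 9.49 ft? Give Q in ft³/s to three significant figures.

1700 ft³/s

Q = 96.1 × (9.49 − 0.51)^1.31 = 96.1 × 8.98^1.31 = 1704 ft³/s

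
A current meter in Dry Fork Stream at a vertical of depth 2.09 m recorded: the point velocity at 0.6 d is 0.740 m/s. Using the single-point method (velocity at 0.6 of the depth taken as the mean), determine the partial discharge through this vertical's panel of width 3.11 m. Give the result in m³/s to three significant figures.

4.81 m³/s

v̄ = v₀.₆ = 0.740 m/s
q = v̄ × d × w = 0.7400 × 2.09 × 3.11 = 4.810 m³/s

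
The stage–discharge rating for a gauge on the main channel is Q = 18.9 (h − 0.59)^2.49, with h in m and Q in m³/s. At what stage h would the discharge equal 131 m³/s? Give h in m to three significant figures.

2.77 m

h − h₀ = (Q/C)^(1/b) = (131/18.9)^(1/2.49) = 2.176 m
h = 0.59 + 2.176 = 2.766 m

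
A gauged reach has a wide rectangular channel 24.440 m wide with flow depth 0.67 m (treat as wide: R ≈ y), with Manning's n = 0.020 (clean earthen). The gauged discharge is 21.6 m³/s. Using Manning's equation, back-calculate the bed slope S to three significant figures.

A = b·y = 24.440 × 0.67 = 16.37 m²
Wide channel: R ≈ y = 0.67 m
S = (Q·n / (1·A·R^(2/3)))² = (21.6×0.020 / (1×16.37×0.7657))² = 0.001187

0.00119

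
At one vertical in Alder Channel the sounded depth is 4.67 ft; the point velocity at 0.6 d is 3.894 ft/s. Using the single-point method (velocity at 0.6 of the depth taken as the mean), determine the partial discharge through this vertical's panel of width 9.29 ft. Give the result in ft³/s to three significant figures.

v̄ = v₀.₆ = 3.894 ft/s
q = v̄ × d × w = 3.894 × 4.67 × 9.29 = 168.9 ft³/s

169 ft³/s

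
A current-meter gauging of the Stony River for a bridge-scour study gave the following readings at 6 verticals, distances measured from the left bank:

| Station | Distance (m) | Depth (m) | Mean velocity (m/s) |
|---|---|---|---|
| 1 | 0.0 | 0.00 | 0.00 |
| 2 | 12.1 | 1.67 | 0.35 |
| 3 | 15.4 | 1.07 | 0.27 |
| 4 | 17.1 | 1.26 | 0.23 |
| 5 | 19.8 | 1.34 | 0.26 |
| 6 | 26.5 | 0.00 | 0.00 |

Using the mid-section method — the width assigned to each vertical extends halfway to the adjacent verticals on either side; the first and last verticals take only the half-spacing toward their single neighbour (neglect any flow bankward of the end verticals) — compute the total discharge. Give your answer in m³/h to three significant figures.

27000 m³/h

w_2 = (15.4 − 0.0)/2 = 7.7 m; q_2 = 0.35 × 1.67 × 7.7 = 4.501 m³/s
w_3 = (17.1 − 12.1)/2 = 2.5 m; q_3 = 0.27 × 1.07 × 2.5 = 0.7223 m³/s
w_4 = (19.8 − 15.4)/2 = 2.2 m; q_4 = 0.23 × 1.26 × 2.2 = 0.6376 m³/s
w_5 = (26.5 − 17.1)/2 = 4.7 m; q_5 = 0.26 × 1.34 × 4.7 = 1.637 m³/s
Stations 1, 6 contribute zero (depth or velocity is 0).
Q = Σ qᵢ = 7.498 m³/s
= 7.498 × 3600 = 26990 m³/h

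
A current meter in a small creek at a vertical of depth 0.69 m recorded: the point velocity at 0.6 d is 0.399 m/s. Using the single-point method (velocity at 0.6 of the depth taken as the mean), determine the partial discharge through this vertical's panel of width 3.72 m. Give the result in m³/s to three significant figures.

v̄ = v₀.₆ = 0.399 m/s
q = v̄ × d × w = 0.3990 × 0.69 × 3.72 = 1.024 m³/s

1.02 m³/s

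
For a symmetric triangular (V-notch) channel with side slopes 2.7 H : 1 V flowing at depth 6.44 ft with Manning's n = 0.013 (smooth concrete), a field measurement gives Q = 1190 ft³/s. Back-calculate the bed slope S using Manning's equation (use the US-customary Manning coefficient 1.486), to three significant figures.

A = z·y² = 2.7×6.44² = 112.0 ft²
P = 2y√(1+z²) = 2×6.44×√(1+2.7²) = 37.08 ft
R = A/P = 112.0/37.08 = 3.020 ft
S = (Q·n / (1.486·A·R^(2/3)))² = (1190×0.013 / (1.486×112.0×2.089))² = 0.001980

0.00198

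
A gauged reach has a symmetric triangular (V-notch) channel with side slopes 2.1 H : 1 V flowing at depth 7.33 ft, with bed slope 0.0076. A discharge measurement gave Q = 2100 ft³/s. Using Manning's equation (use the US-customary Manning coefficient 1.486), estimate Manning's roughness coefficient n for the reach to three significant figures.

A = z·y² = 2.1×7.33² = 112.8 ft²
P = 2y√(1+z²) = 2×7.33×√(1+2.1²) = 34.10 ft
R = A/P = 112.8/34.10 = 3.309 ft
n = (1.486/Q)·A·R^(2/3)·S^(1/2) = (1.486/2100) × 112.8 × 2.221 × 0.08718 = 0.01546

0.0155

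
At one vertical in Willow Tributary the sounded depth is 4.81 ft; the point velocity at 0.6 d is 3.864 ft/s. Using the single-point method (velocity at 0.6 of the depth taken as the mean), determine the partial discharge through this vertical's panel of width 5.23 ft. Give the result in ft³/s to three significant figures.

v̄ = v₀.₆ = 3.864 ft/s
q = v̄ × d × w = 3.864 × 4.81 × 5.23 = 97.20 ft³/s

97.2 ft³/s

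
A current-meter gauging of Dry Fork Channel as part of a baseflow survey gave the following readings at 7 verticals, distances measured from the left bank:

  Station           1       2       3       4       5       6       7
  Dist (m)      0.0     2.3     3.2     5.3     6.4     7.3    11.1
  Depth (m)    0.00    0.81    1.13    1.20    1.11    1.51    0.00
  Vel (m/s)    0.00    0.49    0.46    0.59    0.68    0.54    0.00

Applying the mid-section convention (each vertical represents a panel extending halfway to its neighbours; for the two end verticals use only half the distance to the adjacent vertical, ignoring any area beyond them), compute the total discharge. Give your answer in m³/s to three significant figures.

5.22 m³/s

w_2 = (3.2 − 0.0)/2 = 1.6 m; q_2 = 0.49 × 0.81 × 1.6 = 0.6350 m³/s
w_3 = (5.3 − 2.3)/2 = 1.5 m; q_3 = 0.46 × 1.13 × 1.5 = 0.7797 m³/s
w_4 = (6.4 − 3.2)/2 = 1.6 m; q_4 = 0.59 × 1.20 × 1.6 = 1.133 m³/s
w_5 = (7.3 − 5.3)/2 = 1 m; q_5 = 0.68 × 1.11 × 1 = 0.7548 m³/s
w_6 = (11.1 − 6.4)/2 = 2.35 m; q_6 = 0.54 × 1.51 × 2.35 = 1.916 m³/s
Stations 1, 7 contribute zero (depth or velocity is 0).
Q = Σ qᵢ = 5.219 m³/s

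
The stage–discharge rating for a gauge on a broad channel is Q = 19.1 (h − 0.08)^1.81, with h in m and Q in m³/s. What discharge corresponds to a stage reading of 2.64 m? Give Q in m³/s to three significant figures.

Q = 19.1 × (2.64 − 0.08)^1.81 = 19.1 × 2.56^1.81 = 104.7 m³/s

105 m³/s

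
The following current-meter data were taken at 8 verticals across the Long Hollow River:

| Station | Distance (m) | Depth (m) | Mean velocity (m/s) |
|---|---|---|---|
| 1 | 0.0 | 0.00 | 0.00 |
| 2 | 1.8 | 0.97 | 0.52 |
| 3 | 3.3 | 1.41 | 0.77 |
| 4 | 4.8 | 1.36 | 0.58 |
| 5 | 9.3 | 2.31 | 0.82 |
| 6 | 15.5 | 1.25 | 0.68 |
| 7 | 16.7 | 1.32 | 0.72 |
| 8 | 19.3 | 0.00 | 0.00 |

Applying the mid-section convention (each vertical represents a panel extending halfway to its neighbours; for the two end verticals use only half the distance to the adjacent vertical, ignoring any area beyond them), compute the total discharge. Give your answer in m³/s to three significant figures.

19.9 m³/s

w_2 = (3.3 − 0.0)/2 = 1.65 m; q_2 = 0.52 × 0.97 × 1.65 = 0.8323 m³/s
w_3 = (4.8 − 1.8)/2 = 1.5 m; q_3 = 0.77 × 1.41 × 1.5 = 1.629 m³/s
w_4 = (9.3 − 3.3)/2 = 3 m; q_4 = 0.58 × 1.36 × 3 = 2.366 m³/s
w_5 = (15.5 − 4.8)/2 = 5.35 m; q_5 = 0.82 × 2.31 × 5.35 = 10.13 m³/s
w_6 = (16.7 − 9.3)/2 = 3.7 m; q_6 = 0.68 × 1.25 × 3.7 = 3.145 m³/s
w_7 = (19.3 − 15.5)/2 = 1.9 m; q_7 = 0.72 × 1.32 × 1.9 = 1.806 m³/s
Stations 1, 8 contribute zero (depth or velocity is 0).
Q = Σ qᵢ = 19.91 m³/s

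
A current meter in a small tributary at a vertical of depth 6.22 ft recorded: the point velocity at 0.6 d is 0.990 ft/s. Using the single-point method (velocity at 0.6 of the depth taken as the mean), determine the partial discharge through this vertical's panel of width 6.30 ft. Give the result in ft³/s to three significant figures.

38.8 ft³/s

v̄ = v₀.₆ = 0.990 ft/s
q = v̄ × d × w = 0.9900 × 6.22 × 6.30 = 38.79 ft³/s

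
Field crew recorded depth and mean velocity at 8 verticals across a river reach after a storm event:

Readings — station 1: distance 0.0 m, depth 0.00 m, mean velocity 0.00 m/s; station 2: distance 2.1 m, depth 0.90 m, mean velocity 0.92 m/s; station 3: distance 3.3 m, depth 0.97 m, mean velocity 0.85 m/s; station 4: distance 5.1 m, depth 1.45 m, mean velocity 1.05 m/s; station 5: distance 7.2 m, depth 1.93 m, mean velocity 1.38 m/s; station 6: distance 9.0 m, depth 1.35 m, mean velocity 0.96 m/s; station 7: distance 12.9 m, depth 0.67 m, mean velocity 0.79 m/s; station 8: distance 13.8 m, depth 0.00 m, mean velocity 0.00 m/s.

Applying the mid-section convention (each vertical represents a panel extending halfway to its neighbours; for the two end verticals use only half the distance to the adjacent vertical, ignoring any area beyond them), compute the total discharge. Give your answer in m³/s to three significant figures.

15.7 m³/s

w_2 = (3.3 − 0.0)/2 = 1.65 m; q_2 = 0.92 × 0.90 × 1.65 = 1.366 m³/s
w_3 = (5.1 − 2.1)/2 = 1.5 m; q_3 = 0.85 × 0.97 × 1.5 = 1.237 m³/s
w_4 = (7.2 − 3.3)/2 = 1.95 m; q_4 = 1.05 × 1.45 × 1.95 = 2.969 m³/s
w_5 = (9.0 − 5.1)/2 = 1.95 m; q_5 = 1.38 × 1.93 × 1.95 = 5.194 m³/s
w_6 = (12.9 − 7.2)/2 = 2.85 m; q_6 = 0.96 × 1.35 × 2.85 = 3.694 m³/s
w_7 = (13.8 − 9.0)/2 = 2.4 m; q_7 = 0.79 × 0.67 × 2.4 = 1.270 m³/s
Stations 1, 8 contribute zero (depth or velocity is 0).
Q = Σ qᵢ = 15.73 m³/s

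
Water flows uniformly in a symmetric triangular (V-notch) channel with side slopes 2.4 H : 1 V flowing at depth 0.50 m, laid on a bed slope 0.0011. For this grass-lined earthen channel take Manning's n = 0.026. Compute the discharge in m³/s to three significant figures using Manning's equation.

0.288 m³/s

A = z·y² = 2.4×0.50² = 0.6000 m²
P = 2y√(1+z²) = 2×0.50×√(1+2.4²) = 2.600 m
R = A/P = 0.6000/2.600 = 0.2308 m
Q = (1/n)·A·R^(2/3)·S^(1/2) = (1/0.026) × 0.6000 × 0.2308^(2/3) × 0.0011^(1/2) = 0.2880 m³/s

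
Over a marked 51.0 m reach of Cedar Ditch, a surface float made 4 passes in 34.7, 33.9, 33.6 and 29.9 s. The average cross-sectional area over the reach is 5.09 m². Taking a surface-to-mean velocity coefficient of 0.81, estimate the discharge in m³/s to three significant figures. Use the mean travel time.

6.37 m³/s

t̄ = (34.7 + 33.9 + 33.6 + 29.9) / 4 = 33.025 s
v_surface = L / t̄ = 51.0 / 33.025 = 1.544 m/s
v_mean = 0.81 × 1.544 = 1.251 m/s
Q = A × v_mean = 5.09 × 1.251 = 6.367 m³/s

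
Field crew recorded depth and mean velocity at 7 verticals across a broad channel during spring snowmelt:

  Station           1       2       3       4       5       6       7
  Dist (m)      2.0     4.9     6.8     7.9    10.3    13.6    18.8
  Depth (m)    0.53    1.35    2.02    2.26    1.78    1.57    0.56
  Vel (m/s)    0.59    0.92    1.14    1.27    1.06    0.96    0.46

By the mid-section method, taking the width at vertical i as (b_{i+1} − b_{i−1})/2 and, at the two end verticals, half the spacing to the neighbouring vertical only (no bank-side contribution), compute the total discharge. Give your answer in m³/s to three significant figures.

24.4 m³/s

w_1 = (4.9 − 2.0)/2 = 1.45 m; q_1 = 0.59 × 0.53 × 1.45 = 0.4534 m³/s
w_2 = (6.8 − 2.0)/2 = 2.4 m; q_2 = 0.92 × 1.35 × 2.4 = 2.981 m³/s
w_3 = (7.9 − 4.9)/2 = 1.5 m; q_3 = 1.14 × 2.02 × 1.5 = 3.454 m³/s
w_4 = (10.3 − 6.8)/2 = 1.75 m; q_4 = 1.27 × 2.26 × 1.75 = 5.023 m³/s
w_5 = (13.6 − 7.9)/2 = 2.85 m; q_5 = 1.06 × 1.78 × 2.85 = 5.377 m³/s
w_6 = (18.8 − 10.3)/2 = 4.25 m; q_6 = 0.96 × 1.57 × 4.25 = 6.406 m³/s
w_7 = (18.8 − 13.6)/2 = 2.6 m; q_7 = 0.46 × 0.56 × 2.6 = 0.6698 m³/s
Q = Σ qᵢ = 24.36 m³/s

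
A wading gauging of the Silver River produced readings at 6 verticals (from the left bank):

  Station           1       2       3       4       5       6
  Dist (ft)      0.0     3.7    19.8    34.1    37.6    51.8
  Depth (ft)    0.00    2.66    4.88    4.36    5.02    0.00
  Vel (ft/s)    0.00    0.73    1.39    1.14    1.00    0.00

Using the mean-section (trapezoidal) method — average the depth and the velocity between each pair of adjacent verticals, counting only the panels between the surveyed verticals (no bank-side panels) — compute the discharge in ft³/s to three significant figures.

Panel 1-2: Δb = 3.7 ft, d̄ = (0.00+2.66)/2 = 1.33, v̄ = (0.00+0.73)/2 = 0.365 → q = 3.7×1.33×0.365 = 1.796 ft³/s
Panel 2-3: Δb = 16.1 ft, d̄ = (2.66+4.88)/2 = 3.77, v̄ = (0.73+1.39)/2 = 1.06 → q = 16.1×3.77×1.06 = 64.34 ft³/s
Panel 3-4: Δb = 14.3 ft, d̄ = (4.88+4.36)/2 = 4.62, v̄ = (1.39+1.14)/2 = 1.265 → q = 14.3×4.62×1.265 = 83.57 ft³/s
Panel 4-5: Δb = 3.5 ft, d̄ = (4.36+5.02)/2 = 4.69, v̄ = (1.14+1.00)/2 = 1.07 → q = 3.5×4.69×1.07 = 17.56 ft³/s
Panel 5-6: Δb = 14.2 ft, d̄ = (5.02+0.00)/2 = 2.51, v̄ = (1.00+0.00)/2 = 0.5 → q = 14.2×2.51×0.5 = 17.82 ft³/s
Q = Σ q = 185.1 ft³/s

185 ft³/s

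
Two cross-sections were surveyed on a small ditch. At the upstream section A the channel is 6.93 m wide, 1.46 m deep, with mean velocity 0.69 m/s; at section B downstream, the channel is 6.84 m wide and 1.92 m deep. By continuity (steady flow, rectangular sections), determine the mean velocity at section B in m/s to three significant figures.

0.532 m/s

Q = A₁V₁ = (6.93×1.46) × 0.69 = 6.981 m³/s
A₂ = 6.84 × 1.92 = 13.13 m²
V₂ = Q/A₂ = 6.981/13.13 = 0.5316 m/s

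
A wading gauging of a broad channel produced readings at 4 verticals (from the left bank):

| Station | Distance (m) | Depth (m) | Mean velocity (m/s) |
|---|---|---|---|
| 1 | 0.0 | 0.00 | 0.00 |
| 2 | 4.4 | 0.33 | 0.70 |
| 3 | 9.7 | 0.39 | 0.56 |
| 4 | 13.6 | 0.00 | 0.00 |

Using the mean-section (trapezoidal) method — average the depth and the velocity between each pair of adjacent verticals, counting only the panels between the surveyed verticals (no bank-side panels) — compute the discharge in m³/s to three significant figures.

Panel 1-2: Δb = 4.4 m, d̄ = (0.00+0.33)/2 = 0.165, v̄ = (0.00+0.70)/2 = 0.35 → q = 4.4×0.165×0.35 = 0.2541 m³/s
Panel 2-3: Δb = 5.3 m, d̄ = (0.33+0.39)/2 = 0.36, v̄ = (0.70+0.56)/2 = 0.63 → q = 5.3×0.36×0.63 = 1.202 m³/s
Panel 3-4: Δb = 3.9 m, d̄ = (0.39+0.00)/2 = 0.195, v̄ = (0.56+0.00)/2 = 0.28 → q = 3.9×0.195×0.28 = 0.2129 m³/s
Q = Σ q = 1.669 m³/s

1.67 m³/s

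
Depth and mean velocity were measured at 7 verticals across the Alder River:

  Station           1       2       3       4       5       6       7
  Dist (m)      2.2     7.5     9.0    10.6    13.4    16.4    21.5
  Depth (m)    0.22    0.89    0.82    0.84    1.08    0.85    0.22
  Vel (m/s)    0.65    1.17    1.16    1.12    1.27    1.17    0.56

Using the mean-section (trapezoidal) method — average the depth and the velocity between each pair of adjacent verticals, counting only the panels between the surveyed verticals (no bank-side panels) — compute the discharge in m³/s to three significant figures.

14.8 m³/s

Panel 1-2: Δb = 5.3 m, d̄ = (0.22+0.89)/2 = 0.555, v̄ = (0.65+1.17)/2 = 0.91 → q = 5.3×0.555×0.91 = 2.677 m³/s
Panel 2-3: Δb = 1.5 m, d̄ = (0.89+0.82)/2 = 0.855, v̄ = (1.17+1.16)/2 = 1.165 → q = 1.5×0.855×1.165 = 1.494 m³/s
Panel 3-4: Δb = 1.6 m, d̄ = (0.82+0.84)/2 = 0.83, v̄ = (1.16+1.12)/2 = 1.14 → q = 1.6×0.83×1.14 = 1.514 m³/s
Panel 4-5: Δb = 2.8 m, d̄ = (0.84+1.08)/2 = 0.96, v̄ = (1.12+1.27)/2 = 1.195 → q = 2.8×0.96×1.195 = 3.212 m³/s
Panel 5-6: Δb = 3 m, d̄ = (1.08+0.85)/2 = 0.965, v̄ = (1.27+1.17)/2 = 1.22 → q = 3×0.965×1.22 = 3.532 m³/s
Panel 6-7: Δb = 5.1 m, d̄ = (0.85+0.22)/2 = 0.535, v̄ = (1.17+0.56)/2 = 0.865 → q = 5.1×0.535×0.865 = 2.360 m³/s
Q = Σ q = 14.79 m³/s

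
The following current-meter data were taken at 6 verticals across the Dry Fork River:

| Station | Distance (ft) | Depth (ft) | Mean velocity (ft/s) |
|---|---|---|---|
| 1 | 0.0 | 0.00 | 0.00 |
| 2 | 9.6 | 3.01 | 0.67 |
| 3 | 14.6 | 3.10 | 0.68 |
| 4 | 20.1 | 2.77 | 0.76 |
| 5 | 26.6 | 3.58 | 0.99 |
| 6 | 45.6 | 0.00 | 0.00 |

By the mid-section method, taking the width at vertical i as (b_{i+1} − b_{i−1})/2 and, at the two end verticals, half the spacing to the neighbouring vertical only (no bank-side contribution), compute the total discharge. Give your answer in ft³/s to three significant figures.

w_2 = (14.6 − 0.0)/2 = 7.3 ft; q_2 = 0.67 × 3.01 × 7.3 = 14.72 ft³/s
w_3 = (20.1 − 9.6)/2 = 5.25 ft; q_3 = 0.68 × 3.10 × 5.25 = 11.07 ft³/s
w_4 = (26.6 − 14.6)/2 = 6 ft; q_4 = 0.76 × 2.77 × 6 = 12.63 ft³/s
w_5 = (45.6 − 20.1)/2 = 12.75 ft; q_5 = 0.99 × 3.58 × 12.75 = 45.19 ft³/s
Stations 1, 6 contribute zero (depth or velocity is 0).
Q = Σ qᵢ = 83.61 ft³/s

83.6 ft³/s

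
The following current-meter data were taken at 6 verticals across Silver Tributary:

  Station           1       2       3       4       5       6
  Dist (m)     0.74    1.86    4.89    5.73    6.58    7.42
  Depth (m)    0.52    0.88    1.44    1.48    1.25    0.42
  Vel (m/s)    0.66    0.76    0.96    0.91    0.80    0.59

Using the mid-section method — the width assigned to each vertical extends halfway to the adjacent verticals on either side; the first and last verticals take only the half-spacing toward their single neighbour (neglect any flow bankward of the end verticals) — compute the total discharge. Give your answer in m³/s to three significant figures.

w_1 = (1.86 − 0.74)/2 = 0.56 m; q_1 = 0.66 × 0.52 × 0.56 = 0.1922 m³/s
w_2 = (4.89 − 0.74)/2 = 2.075 m; q_2 = 0.76 × 0.88 × 2.075 = 1.388 m³/s
w_3 = (5.73 − 1.86)/2 = 1.935 m; q_3 = 0.96 × 1.44 × 1.935 = 2.675 m³/s
w_4 = (6.58 − 4.89)/2 = 0.845 m; q_4 = 0.91 × 1.48 × 0.845 = 1.138 m³/s
w_5 = (7.42 − 5.73)/2 = 0.845 m; q_5 = 0.80 × 1.25 × 0.845 = 0.8450 m³/s
w_6 = (7.42 − 6.58)/2 = 0.42 m; q_6 = 0.59 × 0.42 × 0.42 = 0.1041 m³/s
Q = Σ qᵢ = 6.342 m³/s

6.34 m³/s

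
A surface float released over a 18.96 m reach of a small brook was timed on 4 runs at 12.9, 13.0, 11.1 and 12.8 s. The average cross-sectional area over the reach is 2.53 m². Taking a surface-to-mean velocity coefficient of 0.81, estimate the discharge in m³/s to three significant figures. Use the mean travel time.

t̄ = (12.9 + 13.0 + 11.1 + 12.8) / 4 = 12.45 s
v_surface = L / t̄ = 18.96 / 12.45 = 1.523 m/s
v_mean = 0.81 × 1.523 = 1.234 m/s
Q = A × v_mean = 2.53 × 1.234 = 3.121 m³/s

3.12 m³/s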